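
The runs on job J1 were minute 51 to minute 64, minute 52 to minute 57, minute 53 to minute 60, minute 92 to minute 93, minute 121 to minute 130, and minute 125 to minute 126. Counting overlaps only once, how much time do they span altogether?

Merged: minute 51 to minute 64, minute 92 to minute 93, minute 121 to minute 130.
Lengths: 13 minutes + 1 minute + 9 minutes = 23 minutes.

23 minutes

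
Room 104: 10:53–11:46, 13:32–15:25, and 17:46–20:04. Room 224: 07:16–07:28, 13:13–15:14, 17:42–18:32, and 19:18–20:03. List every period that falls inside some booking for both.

13:32-15:14, 17:46-18:32, 19:18-20:03

10:53-11:46 falls entirely outside B.
13:32-15:25 overlaps B on 13:32-15:14.
17:46-20:04 overlaps B on 17:46-18:32, 19:18-20:03.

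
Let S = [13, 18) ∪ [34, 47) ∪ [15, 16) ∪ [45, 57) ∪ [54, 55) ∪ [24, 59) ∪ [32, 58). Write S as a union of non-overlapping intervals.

Sort by start: [13, 18), [15, 16), [24, 59), [32, 58), [34, 47), [45, 57), [54, 55).
[15, 16) overlaps/touches [13, 18) → extend to [13, 18).
[24, 59) is disjoint → start new block.
[32, 58) overlaps/touches [24, 59) → extend to [24, 59).
[34, 47) overlaps/touches [24, 59) → extend to [24, 59).
[45, 57) overlaps/touches [24, 59) → extend to [24, 59).
[54, 55) overlaps/touches [24, 59) → extend to [24, 59).

[13, 18) ∪ [24, 59)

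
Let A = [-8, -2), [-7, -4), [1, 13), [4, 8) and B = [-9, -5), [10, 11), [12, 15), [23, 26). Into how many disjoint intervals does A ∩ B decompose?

3

First set merges to [-8, -2), [1, 13).
A ∩ B = [-8, -5), [10, 11), [12, 13).
That is 3 disjoint pieces.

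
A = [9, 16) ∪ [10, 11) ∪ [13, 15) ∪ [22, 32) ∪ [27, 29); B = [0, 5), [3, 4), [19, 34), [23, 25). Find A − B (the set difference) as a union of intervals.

Merge the first list: [9, 16), [22, 32).
Merge the second list: [0, 5), [19, 34).
[9, 16) is untouched.
[22, 32) lies entirely inside B → drops out.

[9, 16)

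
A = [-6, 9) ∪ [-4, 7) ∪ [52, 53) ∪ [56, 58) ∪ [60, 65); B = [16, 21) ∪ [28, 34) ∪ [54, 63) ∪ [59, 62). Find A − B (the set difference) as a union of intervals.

[-6, 9) ∪ [52, 53) ∪ [63, 65)

A, merged: [-6, 9), [52, 53), [56, 58), [60, 65).
B, merged: [16, 21), [28, 34), [54, 63).
[-6, 9) is untouched.
[52, 53) is untouched.
[56, 58) lies entirely inside B → drops out.
[60, 65) with B removed leaves [63, 65).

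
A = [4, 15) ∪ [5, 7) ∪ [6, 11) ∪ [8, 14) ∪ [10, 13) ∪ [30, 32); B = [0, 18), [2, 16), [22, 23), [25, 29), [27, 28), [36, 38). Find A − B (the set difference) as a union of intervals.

First set merges to [4, 15), [30, 32).
Second set merges to [0, 18), [22, 23), [25, 29), [36, 38).
[4, 15): fully covered by B → removed.
[30, 32): no B overlap → unchanged.

[30, 32)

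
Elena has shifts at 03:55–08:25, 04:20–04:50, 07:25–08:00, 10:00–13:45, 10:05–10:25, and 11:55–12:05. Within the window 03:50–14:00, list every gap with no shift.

The merged coverage is 03:55-08:25, 10:00-13:45.
Gaps within 03:50-14:00: 03:50-03:55, 08:25-10:00, 13:45-14:00.

03:50-03:55, 08:25-10:00, 13:45-14:00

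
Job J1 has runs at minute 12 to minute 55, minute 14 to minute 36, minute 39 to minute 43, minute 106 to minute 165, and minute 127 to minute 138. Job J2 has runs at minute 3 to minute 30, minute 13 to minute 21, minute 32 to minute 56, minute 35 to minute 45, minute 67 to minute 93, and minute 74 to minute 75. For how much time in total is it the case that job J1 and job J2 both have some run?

41 minutes

First set merges to minute 12 to minute 55, minute 106 to minute 165.
Second set merges to minute 3 to minute 30, minute 32 to minute 56, minute 67 to minute 93.
A ∩ B = minute 12 to minute 30, minute 32 to minute 55.
Total: 18 minutes + 23 minutes = 41 minutes.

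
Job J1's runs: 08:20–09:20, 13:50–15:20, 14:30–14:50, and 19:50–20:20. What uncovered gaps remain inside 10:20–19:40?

Covered (merged): 08:20-09:20, 13:50-15:20, 19:50-20:20.
Gaps within 10:20-19:40: 10:20-13:50, 15:20-19:40.

10:20-13:50, 15:20-19:40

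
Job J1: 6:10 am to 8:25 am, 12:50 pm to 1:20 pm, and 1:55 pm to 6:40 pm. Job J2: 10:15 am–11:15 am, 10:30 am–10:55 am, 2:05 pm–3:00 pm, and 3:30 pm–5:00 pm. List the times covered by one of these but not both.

Second set merges to 10:15 am-11:15 am, 2:05 pm-3:00 pm, 3:30 pm-5:00 pm.
Only in the first: 6:10 am-8:25 am, 12:50 pm-1:20 pm, 1:55 pm-2:05 pm, 3:00 pm-3:30 pm, 5:00 pm-6:40 pm.
Only in the second: 10:15 am-11:15 am.
Together these are the periods covered by exactly one.

6:10 am-8:25 am, 10:15 am-11:15 am, 12:50 pm-1:20 pm, 1:55 pm-2:05 pm, 3:00 pm-3:30 pm, 5:00 pm-6:40 pm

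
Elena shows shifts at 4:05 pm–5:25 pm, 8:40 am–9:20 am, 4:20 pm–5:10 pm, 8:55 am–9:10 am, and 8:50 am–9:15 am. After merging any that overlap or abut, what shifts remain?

8:40 am–9:20 am, 4:05 pm–5:25 pm

Sort by start: 8:40 am–9:20 am, 8:50 am–9:15 am, 8:55 am–9:10 am, 4:05 pm–5:25 pm, 4:20 pm–5:10 pm.
8:50 am–9:15 am overlaps/touches 8:40 am–9:20 am → extend to 8:40 am–9:20 am.
8:55 am–9:10 am overlaps/touches 8:40 am–9:20 am → extend to 8:40 am–9:20 am.
4:05 pm–5:25 pm is disjoint → start new block.
4:20 pm–5:10 pm overlaps/touches 4:05 pm–5:25 pm → extend to 4:05 pm–5:25 pm.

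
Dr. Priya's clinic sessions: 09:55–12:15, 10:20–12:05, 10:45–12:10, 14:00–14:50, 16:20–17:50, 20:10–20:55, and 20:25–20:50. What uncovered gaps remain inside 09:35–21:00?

09:35–09:55, 12:15–14:00, 14:50–16:20, 17:50–20:10, 20:55–21:00

Covered (merged): 09:55–12:15, 14:00–14:50, 16:20–17:50, 20:10–20:55.
Uncovered inside 09:35–21:00: 09:35–09:55, 12:15–14:00, 14:50–16:20, 17:50–20:10, 20:55–21:00.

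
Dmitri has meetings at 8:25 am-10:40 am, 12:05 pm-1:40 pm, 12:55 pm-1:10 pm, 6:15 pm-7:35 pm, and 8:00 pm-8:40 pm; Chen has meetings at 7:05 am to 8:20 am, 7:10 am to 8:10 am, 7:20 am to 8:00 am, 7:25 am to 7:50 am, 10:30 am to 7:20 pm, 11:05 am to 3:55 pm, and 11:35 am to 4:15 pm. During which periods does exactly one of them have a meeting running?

7:05 am–8:20 am, 8:25 am–10:30 am, 10:40 am–12:05 pm, 1:40 pm–6:15 pm, 7:20 pm–7:35 pm, 8:00 pm–8:40 pm

A, merged: 8:25 am–10:40 am, 12:05 pm–1:40 pm, 6:15 pm–7:35 pm, 8:00 pm–8:40 pm.
B, merged: 7:05 am–8:20 am, 10:30 am–7:20 pm.
A \ B = 8:25 am–10:30 am, 7:20 pm–7:35 pm, 8:00 pm–8:40 pm.
B \ A = 7:05 am–8:20 am, 10:40 am–12:05 pm, 1:40 pm–6:15 pm.
Union of the two gives the symmetric difference.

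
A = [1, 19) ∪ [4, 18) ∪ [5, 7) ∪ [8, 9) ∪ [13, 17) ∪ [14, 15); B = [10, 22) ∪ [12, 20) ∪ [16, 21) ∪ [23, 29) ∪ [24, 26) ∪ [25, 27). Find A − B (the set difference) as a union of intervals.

[1, 10)

First set merges to [1, 19).
Second set merges to [10, 22), [23, 29).
[1, 19) minus B → [1, 10).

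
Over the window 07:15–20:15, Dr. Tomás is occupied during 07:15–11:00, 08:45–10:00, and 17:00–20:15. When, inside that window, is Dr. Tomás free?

11:00–17:00

After merging, the occupied span is 07:15–11:00, 17:00–20:15.
Complement within 07:15–20:15: 11:00–17:00.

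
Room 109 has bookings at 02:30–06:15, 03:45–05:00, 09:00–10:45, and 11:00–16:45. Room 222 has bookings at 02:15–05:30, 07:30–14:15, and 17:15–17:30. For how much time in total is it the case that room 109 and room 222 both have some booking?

A, merged: 02:30-06:15, 09:00-10:45, 11:00-16:45.
A ∩ B = 02:30-05:30, 09:00-10:45, 11:00-14:15.
Total: 3 h + 1 h 45 min + 3 h 15 min = 8 h.

8 h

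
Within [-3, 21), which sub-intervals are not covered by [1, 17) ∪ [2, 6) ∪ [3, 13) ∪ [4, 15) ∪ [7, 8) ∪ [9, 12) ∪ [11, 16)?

[-3, 1) ∪ [17, 21)

After merging, the occupied span is [1, 17).
Gaps within [-3, 21): [-3, 1), [17, 21).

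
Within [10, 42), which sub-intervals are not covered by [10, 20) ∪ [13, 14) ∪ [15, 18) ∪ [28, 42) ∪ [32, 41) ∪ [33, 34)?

[20, 28)

After merging, the occupied span is [10, 20), [28, 42).
Gaps within [10, 42): [20, 28).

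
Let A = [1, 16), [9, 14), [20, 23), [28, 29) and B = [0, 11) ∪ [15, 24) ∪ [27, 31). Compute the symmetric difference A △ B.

[0, 1) ∪ [11, 15) ∪ [16, 20) ∪ [23, 24) ∪ [27, 28) ∪ [29, 31)

Merge the first list: [1, 16), [20, 23), [28, 29).
Only in the first: [11, 15).
Only in the second: [0, 1), [16, 20), [23, 24), [27, 28), [29, 31).
Together these are the periods covered by exactly one.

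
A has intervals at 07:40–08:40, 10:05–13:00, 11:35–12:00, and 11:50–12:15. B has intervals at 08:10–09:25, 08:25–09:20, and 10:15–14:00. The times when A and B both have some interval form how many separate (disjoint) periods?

2

A, merged: 07:40-08:40, 10:05-13:00.
B, merged: 08:10-09:25, 10:15-14:00.
A ∩ B = 08:10-08:40, 10:15-13:00.
That is 2 disjoint pieces.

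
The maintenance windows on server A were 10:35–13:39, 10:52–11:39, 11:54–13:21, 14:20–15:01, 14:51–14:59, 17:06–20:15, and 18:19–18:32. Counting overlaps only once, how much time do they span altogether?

Merged: 10:35–13:39, 14:20–15:01, 17:06–20:15.
Lengths: 3 h 4 min + 41 min + 3 h 9 min = 6 h 54 min.

6 h 54 min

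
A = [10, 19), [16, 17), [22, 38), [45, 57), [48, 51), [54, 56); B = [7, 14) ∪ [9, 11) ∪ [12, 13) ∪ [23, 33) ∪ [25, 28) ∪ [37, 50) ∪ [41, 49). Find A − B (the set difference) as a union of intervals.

Merge the first list: [10, 19), [22, 38), [45, 57).
Merge the second list: [7, 14), [23, 33), [37, 50).
[10, 19) minus B → [14, 19).
[22, 38) minus B → [22, 23), [33, 37).
[45, 57) minus B → [50, 57).

[14, 19) ∪ [22, 23) ∪ [33, 37) ∪ [50, 57)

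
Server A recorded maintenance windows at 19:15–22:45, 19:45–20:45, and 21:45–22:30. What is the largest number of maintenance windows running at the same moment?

2

Sweep endpoints in order; track running count of active intervals.
Peak of 2 reached at 19:45.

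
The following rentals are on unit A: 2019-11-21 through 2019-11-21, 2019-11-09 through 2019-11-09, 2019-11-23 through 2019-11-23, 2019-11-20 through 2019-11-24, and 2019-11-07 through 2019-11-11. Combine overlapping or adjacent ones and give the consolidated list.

2019-11-07 through 2019-11-11, 2019-11-20 through 2019-11-24

Sort by start: 2019-11-07 through 2019-11-11, 2019-11-09 through 2019-11-09, 2019-11-20 through 2019-11-24, 2019-11-21 through 2019-11-21, 2019-11-23 through 2019-11-23.
2019-11-09 through 2019-11-09 overlaps/touches 2019-11-07 through 2019-11-11 → extend to 2019-11-07 through 2019-11-11.
2019-11-20 through 2019-11-24 is disjoint → start new block.
2019-11-21 through 2019-11-21 overlaps/touches 2019-11-20 through 2019-11-24 → extend to 2019-11-20 through 2019-11-24.
2019-11-23 through 2019-11-23 overlaps/touches 2019-11-20 through 2019-11-24 → extend to 2019-11-20 through 2019-11-24.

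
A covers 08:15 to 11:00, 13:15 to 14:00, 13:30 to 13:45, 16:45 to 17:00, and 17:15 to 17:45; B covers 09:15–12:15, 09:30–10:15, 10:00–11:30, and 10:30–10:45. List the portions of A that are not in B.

08:15–09:15, 13:15–14:00, 16:45–17:00, 17:15–17:45

First set merges to 08:15–11:00, 13:15–14:00, 16:45–17:00, 17:15–17:45.
Second set merges to 09:15–12:15.
08:15–11:00 minus B → 08:15–09:15.
13:15–14:00: no B overlap → unchanged.
16:45–17:00: no B overlap → unchanged.
17:15–17:45: no B overlap → unchanged.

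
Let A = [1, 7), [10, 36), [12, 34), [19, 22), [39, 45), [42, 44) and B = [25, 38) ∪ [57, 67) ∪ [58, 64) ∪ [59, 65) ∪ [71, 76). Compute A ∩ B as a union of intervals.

First set merges to [1, 7), [10, 36), [39, 45).
Second set merges to [25, 38), [57, 67), [71, 76).
[1, 7) meets no B interval.
[10, 36) ∩ B → [25, 36).
[39, 45) meets no B interval.

[25, 36)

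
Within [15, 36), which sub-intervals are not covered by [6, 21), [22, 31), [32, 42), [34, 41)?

After merging, the occupied span is [6, 21), [22, 31), [32, 42).
Complement within [15, 36): [21, 22), [31, 32).

[21, 22) ∪ [31, 32)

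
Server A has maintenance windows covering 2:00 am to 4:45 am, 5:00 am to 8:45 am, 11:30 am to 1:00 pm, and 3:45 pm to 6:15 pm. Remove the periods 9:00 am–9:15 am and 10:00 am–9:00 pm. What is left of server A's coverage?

2:00 am–4:45 am: nothing removed.
5:00 am–8:45 am: nothing removed.
11:30 am–1:00 pm: entirely removed.
3:45 pm–6:15 pm: entirely removed.

2:00 am–4:45 am, 5:00 am–8:45 am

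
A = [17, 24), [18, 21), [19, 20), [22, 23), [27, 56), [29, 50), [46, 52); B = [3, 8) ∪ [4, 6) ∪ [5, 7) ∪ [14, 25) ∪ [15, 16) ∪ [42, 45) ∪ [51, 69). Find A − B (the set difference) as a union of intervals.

[27, 42) ∪ [45, 51)

A, merged: [17, 24), [27, 56).
B, merged: [3, 8), [14, 25), [42, 45), [51, 69).
[17, 24): fully covered by B → removed.
[27, 56) minus B → [27, 42), [45, 51).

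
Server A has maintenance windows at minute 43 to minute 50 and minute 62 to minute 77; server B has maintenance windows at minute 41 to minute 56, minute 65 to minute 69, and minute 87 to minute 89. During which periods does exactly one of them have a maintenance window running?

Only in the first: minute 62 to minute 65, minute 69 to minute 77.
Only in the second: minute 41 to minute 43, minute 50 to minute 56, minute 87 to minute 89.
Together these are the periods covered by exactly one.

minute 41 to minute 43, minute 50 to minute 56, minute 62 to minute 65, minute 69 to minute 77, minute 87 to minute 89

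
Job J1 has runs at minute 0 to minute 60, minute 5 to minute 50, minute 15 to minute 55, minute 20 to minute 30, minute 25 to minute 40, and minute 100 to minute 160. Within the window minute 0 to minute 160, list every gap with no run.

After merging, the occupied span is minute 0 to minute 60, minute 100 to minute 160.
Uncovered inside minute 0 to minute 160: minute 60 to minute 100.

minute 60 to minute 100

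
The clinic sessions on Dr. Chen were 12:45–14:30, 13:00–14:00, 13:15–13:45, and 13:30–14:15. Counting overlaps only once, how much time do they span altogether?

Merged: 12:45-14:30.
Length: 1 h 45 min.

1 h 45 min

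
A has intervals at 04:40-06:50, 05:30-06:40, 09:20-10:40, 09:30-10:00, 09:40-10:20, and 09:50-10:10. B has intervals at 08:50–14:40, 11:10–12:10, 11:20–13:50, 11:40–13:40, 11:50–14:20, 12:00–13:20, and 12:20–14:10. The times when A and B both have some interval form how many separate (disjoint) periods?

1

First set merges to 04:40-06:50, 09:20-10:40.
Second set merges to 08:50-14:40.
A ∩ B = 09:20-10:40.
That is 1 disjoint piece.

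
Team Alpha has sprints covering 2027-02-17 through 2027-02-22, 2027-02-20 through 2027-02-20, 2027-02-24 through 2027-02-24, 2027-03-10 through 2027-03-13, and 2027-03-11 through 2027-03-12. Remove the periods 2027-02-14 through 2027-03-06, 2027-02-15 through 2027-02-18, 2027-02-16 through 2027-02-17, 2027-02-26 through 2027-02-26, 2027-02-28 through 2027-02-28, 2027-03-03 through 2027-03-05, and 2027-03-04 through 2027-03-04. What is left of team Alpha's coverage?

2027-03-10 through 2027-03-13

Merge the first list: 2027-02-17 through 2027-02-22, 2027-02-24 through 2027-02-24, 2027-03-10 through 2027-03-13.
Merge the second list: 2027-02-14 through 2027-03-06.
2027-02-17 through 2027-02-22 lies entirely inside B → drops out.
2027-02-24 through 2027-02-24 lies entirely inside B → drops out.
2027-03-10 through 2027-03-13 is untouched.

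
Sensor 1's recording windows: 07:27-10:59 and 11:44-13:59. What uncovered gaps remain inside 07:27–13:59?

10:59–11:44

Covered (merged): 07:27–10:59, 11:44–13:59.
Uncovered inside 07:27–13:59: 10:59–11:44.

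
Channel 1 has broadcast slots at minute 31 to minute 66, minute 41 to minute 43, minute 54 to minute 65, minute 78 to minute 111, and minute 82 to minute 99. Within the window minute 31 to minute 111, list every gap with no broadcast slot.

The merged coverage is minute 31 to minute 66, minute 78 to minute 111.
Complement within minute 31 to minute 111: minute 66 to minute 78.

minute 66 to minute 78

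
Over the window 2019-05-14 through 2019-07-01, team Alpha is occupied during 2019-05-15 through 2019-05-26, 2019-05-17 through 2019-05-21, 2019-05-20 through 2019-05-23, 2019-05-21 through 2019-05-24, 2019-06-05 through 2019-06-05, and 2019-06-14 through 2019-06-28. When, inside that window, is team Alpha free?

2019-05-14 through 2019-05-14, 2019-05-27 through 2019-06-04, 2019-06-06 through 2019-06-13, 2019-06-29 through 2019-07-01

After merging, the occupied span is 2019-05-15 through 2019-05-26, 2019-06-05 through 2019-06-05, 2019-06-14 through 2019-06-28.
Complement within 2019-05-14 through 2019-07-01: 2019-05-14 through 2019-05-14, 2019-05-27 through 2019-06-04, 2019-06-06 through 2019-06-13, 2019-06-29 through 2019-07-01.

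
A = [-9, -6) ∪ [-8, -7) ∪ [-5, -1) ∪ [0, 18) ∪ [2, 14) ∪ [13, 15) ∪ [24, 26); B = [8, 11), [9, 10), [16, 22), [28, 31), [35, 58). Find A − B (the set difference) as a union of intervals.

A, merged: [-9, -6), [-5, -1), [0, 18), [24, 26).
B, merged: [8, 11), [16, 22), [28, 31), [35, 58).
[-9, -6) is untouched.
[-5, -1) is untouched.
[0, 18) with B removed leaves [0, 8), [11, 16).
[24, 26) is untouched.

[-9, -6) ∪ [-5, -1) ∪ [0, 8) ∪ [11, 16) ∪ [24, 26)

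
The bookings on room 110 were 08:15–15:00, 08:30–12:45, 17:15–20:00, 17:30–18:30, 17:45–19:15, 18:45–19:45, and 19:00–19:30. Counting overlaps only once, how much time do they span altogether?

Merged: 08:15–15:00, 17:15–20:00.
Lengths: 6 h 45 min + 2 h 45 min = 9 h 30 min.

9 h 30 min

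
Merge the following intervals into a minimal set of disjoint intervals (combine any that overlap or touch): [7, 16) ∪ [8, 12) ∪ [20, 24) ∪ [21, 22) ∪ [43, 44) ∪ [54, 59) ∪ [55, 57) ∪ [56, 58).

[8, 12) overlaps/touches [7, 16) → extend to [7, 16).
[20, 24) is disjoint → start new block.
[21, 22) overlaps/touches [20, 24) → extend to [20, 24).
[43, 44) is disjoint → start new block.
[54, 59) is disjoint → start new block.
[55, 57) overlaps/touches [54, 59) → extend to [54, 59).
[56, 58) overlaps/touches [54, 59) → extend to [54, 59).

[7, 16) ∪ [20, 24) ∪ [43, 44) ∪ [54, 59)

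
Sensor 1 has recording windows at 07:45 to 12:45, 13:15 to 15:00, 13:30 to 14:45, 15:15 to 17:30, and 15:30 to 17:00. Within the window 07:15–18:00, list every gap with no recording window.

The merged coverage is 07:45-12:45, 13:15-15:00, 15:15-17:30.
Complement within 07:15-18:00: 07:15-07:45, 12:45-13:15, 15:00-15:15, 17:30-18:00.

07:15-07:45, 12:45-13:15, 15:00-15:15, 17:30-18:00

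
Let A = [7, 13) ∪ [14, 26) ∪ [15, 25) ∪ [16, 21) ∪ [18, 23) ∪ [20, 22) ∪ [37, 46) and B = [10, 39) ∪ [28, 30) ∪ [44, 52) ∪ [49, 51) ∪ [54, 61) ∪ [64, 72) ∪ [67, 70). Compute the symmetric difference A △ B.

First set merges to [7, 13), [14, 26), [37, 46).
Second set merges to [10, 39), [44, 52), [54, 61), [64, 72).
Only in the first: [7, 10), [39, 44).
Only in the second: [13, 14), [26, 37), [46, 52), [54, 61), [64, 72).
Together these are the periods covered by exactly one.

[7, 10) ∪ [13, 14) ∪ [26, 37) ∪ [39, 44) ∪ [46, 52) ∪ [54, 61) ∪ [64, 72)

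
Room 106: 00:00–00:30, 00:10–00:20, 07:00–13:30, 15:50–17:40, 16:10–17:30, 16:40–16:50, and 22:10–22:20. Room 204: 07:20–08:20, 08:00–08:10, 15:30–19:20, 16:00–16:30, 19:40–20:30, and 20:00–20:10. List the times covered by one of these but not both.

A, merged: 00:00-00:30, 07:00-13:30, 15:50-17:40, 22:10-22:20.
B, merged: 07:20-08:20, 15:30-19:20, 19:40-20:30.
A but not B: 00:00-00:30, 07:00-07:20, 08:20-13:30, 22:10-22:20.
B but not A: 15:30-15:50, 17:40-19:20, 19:40-20:30.
Combining gives A △ B.

00:00-00:30, 07:00-07:20, 08:20-13:30, 15:30-15:50, 17:40-19:20, 19:40-20:30, 22:10-22:20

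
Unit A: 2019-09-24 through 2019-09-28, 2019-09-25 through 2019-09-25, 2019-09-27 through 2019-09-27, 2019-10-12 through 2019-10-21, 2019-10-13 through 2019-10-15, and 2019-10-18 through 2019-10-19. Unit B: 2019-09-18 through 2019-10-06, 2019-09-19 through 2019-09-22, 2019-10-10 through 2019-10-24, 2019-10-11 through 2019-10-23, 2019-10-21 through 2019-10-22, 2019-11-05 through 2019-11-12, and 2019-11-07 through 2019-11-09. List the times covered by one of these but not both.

Merge the first list: 2019-09-24 through 2019-09-28, 2019-10-12 through 2019-10-21.
Merge the second list: 2019-09-18 through 2019-10-06, 2019-10-10 through 2019-10-24, 2019-11-05 through 2019-11-12.
A \ B = none.
B \ A = 2019-09-18 through 2019-09-23, 2019-09-29 through 2019-10-06, 2019-10-10 through 2019-10-11, 2019-10-22 through 2019-10-24, 2019-11-05 through 2019-11-12.
Union of the two gives the symmetric difference.

2019-09-18 through 2019-09-23, 2019-09-29 through 2019-10-06, 2019-10-10 through 2019-10-11, 2019-10-22 through 2019-10-24, 2019-11-05 through 2019-11-12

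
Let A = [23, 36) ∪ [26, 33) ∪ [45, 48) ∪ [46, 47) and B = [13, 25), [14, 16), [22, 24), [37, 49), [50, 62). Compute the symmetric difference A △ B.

[13, 23) ∪ [25, 36) ∪ [37, 45) ∪ [48, 49) ∪ [50, 62)

Merge the first list: [23, 36), [45, 48).
Merge the second list: [13, 25), [37, 49), [50, 62).
A but not B: [25, 36).
B but not A: [13, 23), [37, 45), [48, 49), [50, 62).
Combining gives A △ B.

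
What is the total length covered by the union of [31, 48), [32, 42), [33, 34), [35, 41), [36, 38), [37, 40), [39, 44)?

Merged: [31, 48).
Length: 17.

17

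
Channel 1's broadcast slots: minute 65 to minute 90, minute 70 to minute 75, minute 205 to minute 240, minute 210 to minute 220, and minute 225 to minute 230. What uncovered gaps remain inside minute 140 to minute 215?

minute 140 to minute 205

Covered (merged): minute 65 to minute 90, minute 205 to minute 240.
Gaps within minute 140 to minute 215: minute 140 to minute 205.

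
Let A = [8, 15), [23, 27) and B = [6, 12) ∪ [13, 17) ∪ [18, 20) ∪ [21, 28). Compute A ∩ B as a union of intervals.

[8, 15) ∩ B → [8, 12), [13, 15).
[23, 27) ∩ B → [23, 27).

[8, 12) ∪ [13, 15) ∪ [23, 27)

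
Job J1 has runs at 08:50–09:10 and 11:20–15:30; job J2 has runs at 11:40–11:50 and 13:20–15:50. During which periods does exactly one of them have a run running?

08:50-09:10, 11:20-11:40, 11:50-13:20, 15:30-15:50

A but not B: 08:50-09:10, 11:20-11:40, 11:50-13:20.
B but not A: 15:30-15:50.
Combining gives A △ B.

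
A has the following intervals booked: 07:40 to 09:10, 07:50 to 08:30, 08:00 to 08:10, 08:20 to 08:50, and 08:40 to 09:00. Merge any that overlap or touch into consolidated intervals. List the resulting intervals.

07:50-08:30 overlaps/touches 07:40-09:10 → extend to 07:40-09:10.
08:00-08:10 overlaps/touches 07:40-09:10 → extend to 07:40-09:10.
08:20-08:50 overlaps/touches 07:40-09:10 → extend to 07:40-09:10.
08:40-09:00 overlaps/touches 07:40-09:10 → extend to 07:40-09:10.

07:40-09:10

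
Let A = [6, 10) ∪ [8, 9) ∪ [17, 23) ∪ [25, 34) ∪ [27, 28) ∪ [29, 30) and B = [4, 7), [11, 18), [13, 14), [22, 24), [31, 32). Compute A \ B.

Merge the first list: [6, 10), [17, 23), [25, 34).
Merge the second list: [4, 7), [11, 18), [22, 24), [31, 32).
[6, 10) minus B → [7, 10).
[17, 23) minus B → [18, 22).
[25, 34) minus B → [25, 31), [32, 34).

[7, 10) ∪ [18, 22) ∪ [25, 31) ∪ [32, 34)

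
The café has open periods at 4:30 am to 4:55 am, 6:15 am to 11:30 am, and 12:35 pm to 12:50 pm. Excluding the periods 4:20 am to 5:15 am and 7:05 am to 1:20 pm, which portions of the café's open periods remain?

6:15 am–7:05 am

4:30 am–4:55 am: entirely removed.
6:15 am–11:30 am \ B = 6:15 am–7:05 am.
12:35 pm–12:50 pm: entirely removed.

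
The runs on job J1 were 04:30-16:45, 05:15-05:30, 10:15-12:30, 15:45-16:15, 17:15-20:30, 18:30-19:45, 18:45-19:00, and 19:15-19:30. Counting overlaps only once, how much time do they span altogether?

Merged: 04:30–16:45, 17:15–20:30.
Lengths: 12 h 15 min + 3 h 15 min = 15 h 30 min.

15 h 30 min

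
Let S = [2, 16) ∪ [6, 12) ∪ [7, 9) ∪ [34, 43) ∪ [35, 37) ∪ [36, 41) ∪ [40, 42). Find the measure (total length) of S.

23

Merged: [2, 16), [34, 43).
Lengths: 14 + 9 = 23.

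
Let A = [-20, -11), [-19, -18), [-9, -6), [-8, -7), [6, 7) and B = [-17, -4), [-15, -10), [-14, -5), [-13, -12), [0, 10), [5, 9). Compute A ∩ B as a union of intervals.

[-17, -11) ∪ [-9, -6) ∪ [6, 7)

First set merges to [-20, -11), [-9, -6), [6, 7).
Second set merges to [-17, -4), [0, 10).
[-20, -11) ∩ B → [-17, -11).
[-9, -6) ∩ B → [-9, -6).
[6, 7) ∩ B → [6, 7).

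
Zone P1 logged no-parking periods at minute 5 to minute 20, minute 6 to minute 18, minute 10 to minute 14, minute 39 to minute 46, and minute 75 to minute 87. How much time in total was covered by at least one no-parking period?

34 minutes

Merged: minute 5 to minute 20, minute 39 to minute 46, minute 75 to minute 87.
Lengths: 15 minutes + 7 minutes + 12 minutes = 34 minutes.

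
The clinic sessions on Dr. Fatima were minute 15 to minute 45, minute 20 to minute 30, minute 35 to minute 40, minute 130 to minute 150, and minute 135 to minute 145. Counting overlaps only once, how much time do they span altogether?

50 minutes

Merged: minute 15 to minute 45, minute 130 to minute 150.
Lengths: 30 minutes + 20 minutes = 50 minutes.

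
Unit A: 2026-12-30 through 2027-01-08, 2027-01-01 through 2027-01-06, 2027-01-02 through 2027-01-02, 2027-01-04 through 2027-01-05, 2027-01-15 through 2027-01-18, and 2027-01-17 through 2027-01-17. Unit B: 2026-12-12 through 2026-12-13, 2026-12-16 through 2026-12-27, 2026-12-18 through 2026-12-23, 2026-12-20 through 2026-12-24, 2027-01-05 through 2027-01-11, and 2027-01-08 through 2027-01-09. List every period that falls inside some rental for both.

Merge the first list: 2026-12-30 through 2027-01-08, 2027-01-15 through 2027-01-18.
Merge the second list: 2026-12-12 through 2026-12-13, 2026-12-16 through 2026-12-27, 2027-01-05 through 2027-01-11.
2026-12-30 through 2027-01-08 overlaps B on 2027-01-05 through 2027-01-08.
2027-01-15 through 2027-01-18 falls entirely outside B.

2027-01-05 through 2027-01-08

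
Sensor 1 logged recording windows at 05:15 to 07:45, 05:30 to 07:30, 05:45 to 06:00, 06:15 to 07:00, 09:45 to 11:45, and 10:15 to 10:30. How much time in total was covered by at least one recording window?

Merged: 05:15–07:45, 09:45–11:45.
Lengths: 2 h 30 min + 2 h = 4 h 30 min.

4 h 30 min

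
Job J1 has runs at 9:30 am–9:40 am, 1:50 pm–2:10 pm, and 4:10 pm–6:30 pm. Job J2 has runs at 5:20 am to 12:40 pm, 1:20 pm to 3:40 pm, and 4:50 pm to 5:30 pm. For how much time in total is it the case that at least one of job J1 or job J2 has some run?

A ∪ B = 5:20 am-12:40 pm, 1:20 pm-3:40 pm, 4:10 pm-6:30 pm.
Total: 7 h 20 min + 2 h 20 min + 2 h 20 min = 12 h.

12 h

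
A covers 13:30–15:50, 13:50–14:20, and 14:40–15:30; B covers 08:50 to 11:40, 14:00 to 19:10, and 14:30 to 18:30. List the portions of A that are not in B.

13:30–14:00

First set merges to 13:30–15:50.
Second set merges to 08:50–11:40, 14:00–19:10.
13:30–15:50 with B removed leaves 13:30–14:00.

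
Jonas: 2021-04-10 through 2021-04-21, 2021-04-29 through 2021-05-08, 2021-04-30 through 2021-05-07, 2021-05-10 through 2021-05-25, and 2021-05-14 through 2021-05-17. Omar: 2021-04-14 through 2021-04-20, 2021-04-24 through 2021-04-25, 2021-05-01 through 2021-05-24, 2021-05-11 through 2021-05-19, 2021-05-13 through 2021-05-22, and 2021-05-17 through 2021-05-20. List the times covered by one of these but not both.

A, merged: 2021-04-10 through 2021-04-21, 2021-04-29 through 2021-05-08, 2021-05-10 through 2021-05-25.
B, merged: 2021-04-14 through 2021-04-20, 2021-04-24 through 2021-04-25, 2021-05-01 through 2021-05-24.
A \ B = 2021-04-10 through 2021-04-13, 2021-04-21 through 2021-04-21, 2021-04-29 through 2021-04-30, 2021-05-25 through 2021-05-25.
B \ A = 2021-04-24 through 2021-04-25, 2021-05-09 through 2021-05-09.
Union of the two gives the symmetric difference.

2021-04-10 through 2021-04-13, 2021-04-21 through 2021-04-21, 2021-04-24 through 2021-04-25, 2021-04-29 through 2021-04-30, 2021-05-09 through 2021-05-09, 2021-05-25 through 2021-05-25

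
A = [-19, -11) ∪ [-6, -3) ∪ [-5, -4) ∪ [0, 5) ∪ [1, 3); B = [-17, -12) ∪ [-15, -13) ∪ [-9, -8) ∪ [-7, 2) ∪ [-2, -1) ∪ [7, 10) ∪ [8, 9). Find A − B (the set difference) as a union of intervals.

[-19, -17) ∪ [-12, -11) ∪ [2, 5)

A, merged: [-19, -11), [-6, -3), [0, 5).
B, merged: [-17, -12), [-9, -8), [-7, 2), [7, 10).
[-19, -11) \ B = [-19, -17), [-12, -11).
[-6, -3): entirely removed.
[0, 5) \ B = [2, 5).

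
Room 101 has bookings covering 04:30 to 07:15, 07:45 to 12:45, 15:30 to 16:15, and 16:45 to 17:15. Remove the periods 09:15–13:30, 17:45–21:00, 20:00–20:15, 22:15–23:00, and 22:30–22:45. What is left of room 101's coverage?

B, merged: 09:15–13:30, 17:45–21:00, 22:15–23:00.
04:30–07:15 is untouched.
07:45–12:45 with B removed leaves 07:45–09:15.
15:30–16:15 is untouched.
16:45–17:15 is untouched.

04:30–07:15, 07:45–09:15, 15:30–16:15, 16:45–17:15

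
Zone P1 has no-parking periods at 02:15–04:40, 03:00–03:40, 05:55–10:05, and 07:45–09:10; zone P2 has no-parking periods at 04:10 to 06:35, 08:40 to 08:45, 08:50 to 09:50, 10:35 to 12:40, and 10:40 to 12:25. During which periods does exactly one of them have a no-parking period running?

A, merged: 02:15–04:40, 05:55–10:05.
B, merged: 04:10–06:35, 08:40–08:45, 08:50–09:50, 10:35–12:40.
A \ B = 02:15–04:10, 06:35–08:40, 08:45–08:50, 09:50–10:05.
B \ A = 04:40–05:55, 10:35–12:40.
Union of the two gives the symmetric difference.

02:15–04:10, 04:40–05:55, 06:35–08:40, 08:45–08:50, 09:50–10:05, 10:35–12:40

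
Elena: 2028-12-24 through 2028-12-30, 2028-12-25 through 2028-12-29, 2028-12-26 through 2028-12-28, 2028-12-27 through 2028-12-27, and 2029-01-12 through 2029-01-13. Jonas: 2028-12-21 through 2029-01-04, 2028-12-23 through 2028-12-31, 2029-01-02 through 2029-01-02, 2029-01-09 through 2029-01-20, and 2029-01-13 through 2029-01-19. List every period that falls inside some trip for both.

First set merges to 2028-12-24 through 2028-12-30, 2029-01-12 through 2029-01-13.
Second set merges to 2028-12-21 through 2029-01-04, 2029-01-09 through 2029-01-20.
2028-12-24 through 2028-12-30 meets the second set on 2028-12-24 through 2028-12-30.
2029-01-12 through 2029-01-13 meets the second set on 2029-01-12 through 2029-01-13.

2028-12-24 through 2028-12-30, 2029-01-12 through 2029-01-13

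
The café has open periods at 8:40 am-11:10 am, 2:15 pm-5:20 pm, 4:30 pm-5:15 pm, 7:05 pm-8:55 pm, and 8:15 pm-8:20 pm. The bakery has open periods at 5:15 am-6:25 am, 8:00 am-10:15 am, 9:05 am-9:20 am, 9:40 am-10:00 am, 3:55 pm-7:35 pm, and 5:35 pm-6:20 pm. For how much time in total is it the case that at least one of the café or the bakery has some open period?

First set merges to 8:40 am-11:10 am, 2:15 pm-5:20 pm, 7:05 pm-8:55 pm.
Second set merges to 5:15 am-6:25 am, 8:00 am-10:15 am, 3:55 pm-7:35 pm.
A ∪ B = 5:15 am-6:25 am, 8:00 am-11:10 am, 2:15 pm-8:55 pm.
Total: 1 h 10 min + 3 h 10 min + 6 h 40 min = 11 h.

11 h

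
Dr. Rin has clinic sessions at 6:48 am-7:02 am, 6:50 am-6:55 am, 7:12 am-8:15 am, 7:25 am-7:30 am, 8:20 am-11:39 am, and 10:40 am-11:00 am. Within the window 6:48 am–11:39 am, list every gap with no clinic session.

7:02 am–7:12 am, 8:15 am–8:20 am

After merging, the occupied span is 6:48 am–7:02 am, 7:12 am–8:15 am, 8:20 am–11:39 am.
Complement within 6:48 am–11:39 am: 7:02 am–7:12 am, 8:15 am–8:20 am.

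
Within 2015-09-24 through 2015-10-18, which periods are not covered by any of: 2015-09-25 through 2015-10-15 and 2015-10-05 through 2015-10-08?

After merging, the occupied span is 2015-09-25 through 2015-10-15.
Gaps within 2015-09-24 through 2015-10-18: 2015-09-24 through 2015-09-24, 2015-10-16 through 2015-10-18.

2015-09-24 through 2015-09-24, 2015-10-16 through 2015-10-18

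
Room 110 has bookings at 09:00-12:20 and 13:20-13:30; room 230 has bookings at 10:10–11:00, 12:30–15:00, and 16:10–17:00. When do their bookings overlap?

10:10–11:00, 13:20–13:30

09:00–12:20 overlaps B on 10:10–11:00.
13:20–13:30 overlaps B on 13:20–13:30.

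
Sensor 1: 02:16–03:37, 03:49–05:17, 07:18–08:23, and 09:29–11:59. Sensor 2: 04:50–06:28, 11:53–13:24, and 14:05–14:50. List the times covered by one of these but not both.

02:16–03:37, 03:49–04:50, 05:17–06:28, 07:18–08:23, 09:29–11:53, 11:59–13:24, 14:05–14:50

Only in the first: 02:16–03:37, 03:49–04:50, 07:18–08:23, 09:29–11:53.
Only in the second: 05:17–06:28, 11:59–13:24, 14:05–14:50.
Together these are the periods covered by exactly one.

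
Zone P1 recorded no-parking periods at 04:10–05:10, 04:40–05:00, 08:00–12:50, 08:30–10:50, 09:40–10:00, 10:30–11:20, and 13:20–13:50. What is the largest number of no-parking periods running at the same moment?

3

Sweep endpoints in order; track running count of active intervals.
Peak of 3 reached at 09:40.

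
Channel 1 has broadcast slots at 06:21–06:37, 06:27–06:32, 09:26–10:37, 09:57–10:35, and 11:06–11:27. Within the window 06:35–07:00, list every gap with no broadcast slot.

Covered (merged): 06:21-06:37, 09:26-10:37, 11:06-11:27.
Gaps within 06:35-07:00: 06:37-07:00.

06:37-07:00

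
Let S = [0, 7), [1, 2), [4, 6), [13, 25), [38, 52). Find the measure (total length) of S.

33

Merged: [0, 7), [13, 25), [38, 52).
Lengths: 7 + 12 + 14 = 33.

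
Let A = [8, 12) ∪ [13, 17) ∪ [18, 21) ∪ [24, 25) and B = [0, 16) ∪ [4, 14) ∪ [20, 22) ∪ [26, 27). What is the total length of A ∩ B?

B, merged: [0, 16), [20, 22), [26, 27).
A ∩ B = [8, 12), [13, 16), [20, 21).
Total: 4 + 3 + 1 = 8.

8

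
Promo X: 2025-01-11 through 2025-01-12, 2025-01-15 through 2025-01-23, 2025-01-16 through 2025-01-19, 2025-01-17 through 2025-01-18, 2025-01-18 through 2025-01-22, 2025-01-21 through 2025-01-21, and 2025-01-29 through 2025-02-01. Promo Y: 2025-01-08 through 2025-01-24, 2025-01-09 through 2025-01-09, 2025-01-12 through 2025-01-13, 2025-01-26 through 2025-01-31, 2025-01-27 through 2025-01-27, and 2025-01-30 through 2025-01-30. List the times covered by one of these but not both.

Merge the first list: 2025-01-11 through 2025-01-12, 2025-01-15 through 2025-01-23, 2025-01-29 through 2025-02-01.
Merge the second list: 2025-01-08 through 2025-01-24, 2025-01-26 through 2025-01-31.
A \ B = 2025-02-01 through 2025-02-01.
B \ A = 2025-01-08 through 2025-01-10, 2025-01-13 through 2025-01-14, 2025-01-24 through 2025-01-24, 2025-01-26 through 2025-01-28.
Union of the two gives the symmetric difference.

2025-01-08 through 2025-01-10, 2025-01-13 through 2025-01-14, 2025-01-24 through 2025-01-24, 2025-01-26 through 2025-01-28, 2025-02-01 through 2025-02-01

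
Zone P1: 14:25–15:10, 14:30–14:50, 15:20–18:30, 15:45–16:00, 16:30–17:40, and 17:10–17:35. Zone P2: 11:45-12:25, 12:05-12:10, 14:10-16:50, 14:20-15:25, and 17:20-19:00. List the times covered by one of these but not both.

11:45–12:25, 14:10–14:25, 15:10–15:20, 16:50–17:20, 18:30–19:00

First set merges to 14:25–15:10, 15:20–18:30.
Second set merges to 11:45–12:25, 14:10–16:50, 17:20–19:00.
Only in the first: 16:50–17:20.
Only in the second: 11:45–12:25, 14:10–14:25, 15:10–15:20, 18:30–19:00.
Together these are the periods covered by exactly one.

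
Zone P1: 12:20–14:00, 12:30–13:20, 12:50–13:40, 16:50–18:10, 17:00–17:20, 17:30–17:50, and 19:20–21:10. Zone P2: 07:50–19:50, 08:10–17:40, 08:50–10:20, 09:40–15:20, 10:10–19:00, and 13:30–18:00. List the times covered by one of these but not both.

First set merges to 12:20–14:00, 16:50–18:10, 19:20–21:10.
Second set merges to 07:50–19:50.
Only in the first: 19:50–21:10.
Only in the second: 07:50–12:20, 14:00–16:50, 18:10–19:20.
Together these are the periods covered by exactly one.

07:50–12:20, 14:00–16:50, 18:10–19:20, 19:50–21:10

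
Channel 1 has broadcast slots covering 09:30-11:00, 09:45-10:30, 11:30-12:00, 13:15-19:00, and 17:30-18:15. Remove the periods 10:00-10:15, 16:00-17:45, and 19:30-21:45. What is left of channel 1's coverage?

First set merges to 09:30–11:00, 11:30–12:00, 13:15–19:00.
09:30–11:00 with B removed leaves 09:30–10:00, 10:15–11:00.
11:30–12:00 is untouched.
13:15–19:00 with B removed leaves 13:15–16:00, 17:45–19:00.

09:30–10:00, 10:15–11:00, 11:30–12:00, 13:15–16:00, 17:45–19:00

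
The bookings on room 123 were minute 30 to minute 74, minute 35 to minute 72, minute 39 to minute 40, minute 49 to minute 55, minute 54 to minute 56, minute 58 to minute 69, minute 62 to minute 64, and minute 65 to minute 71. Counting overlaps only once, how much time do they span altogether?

Merged: minute 30 to minute 74.
Length: 44 minutes.

44 minutes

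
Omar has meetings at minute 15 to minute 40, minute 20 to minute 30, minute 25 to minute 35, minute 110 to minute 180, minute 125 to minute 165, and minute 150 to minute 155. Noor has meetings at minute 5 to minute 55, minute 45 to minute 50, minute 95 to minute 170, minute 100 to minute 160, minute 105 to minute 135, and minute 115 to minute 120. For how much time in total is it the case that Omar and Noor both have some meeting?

85 minutes

Merge the first list: minute 15 to minute 40, minute 110 to minute 180.
Merge the second list: minute 5 to minute 55, minute 95 to minute 170.
A ∩ B = minute 15 to minute 40, minute 110 to minute 170.
Total: 25 minutes + 60 minutes = 85 minutes.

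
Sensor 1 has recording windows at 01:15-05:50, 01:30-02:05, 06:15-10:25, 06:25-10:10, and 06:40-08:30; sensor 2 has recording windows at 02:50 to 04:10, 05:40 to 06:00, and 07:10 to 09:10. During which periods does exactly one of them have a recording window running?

01:15–02:50, 04:10–05:40, 05:50–06:00, 06:15–07:10, 09:10–10:25

First set merges to 01:15–05:50, 06:15–10:25.
A \ B = 01:15–02:50, 04:10–05:40, 06:15–07:10, 09:10–10:25.
B \ A = 05:50–06:00.
Union of the two gives the symmetric difference.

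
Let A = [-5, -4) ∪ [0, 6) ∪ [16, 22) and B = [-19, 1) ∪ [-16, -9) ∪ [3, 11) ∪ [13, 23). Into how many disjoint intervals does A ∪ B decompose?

2

B, merged: [-19, 1), [3, 11), [13, 23).
A ∪ B = [-19, 11), [13, 23).
That is 2 disjoint pieces.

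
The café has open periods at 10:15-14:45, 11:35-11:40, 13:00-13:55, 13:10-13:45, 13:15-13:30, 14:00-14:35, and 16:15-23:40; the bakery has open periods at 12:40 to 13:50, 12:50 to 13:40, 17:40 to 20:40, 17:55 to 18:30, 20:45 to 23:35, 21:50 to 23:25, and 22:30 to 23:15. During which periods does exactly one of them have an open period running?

Merge the first list: 10:15–14:45, 16:15–23:40.
Merge the second list: 12:40–13:50, 17:40–20:40, 20:45–23:35.
A \ B = 10:15–12:40, 13:50–14:45, 16:15–17:40, 20:40–20:45, 23:35–23:40.
B \ A = none.
Union of the two gives the symmetric difference.

10:15–12:40, 13:50–14:45, 16:15–17:40, 20:40–20:45, 23:35–23:40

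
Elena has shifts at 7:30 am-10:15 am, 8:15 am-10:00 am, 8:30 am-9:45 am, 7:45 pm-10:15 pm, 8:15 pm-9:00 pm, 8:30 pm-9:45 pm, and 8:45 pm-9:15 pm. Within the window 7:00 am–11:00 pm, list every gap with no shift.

7:00 am–7:30 am, 10:15 am–7:45 pm, 10:15 pm–11:00 pm

After merging, the occupied span is 7:30 am–10:15 am, 7:45 pm–10:15 pm.
Complement within 7:00 am–11:00 pm: 7:00 am–7:30 am, 10:15 am–7:45 pm, 10:15 pm–11:00 pm.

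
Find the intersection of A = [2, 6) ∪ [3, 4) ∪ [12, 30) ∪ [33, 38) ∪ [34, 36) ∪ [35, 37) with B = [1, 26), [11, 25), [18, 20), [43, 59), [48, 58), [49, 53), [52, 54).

[2, 6) ∪ [12, 26)

First set merges to [2, 6), [12, 30), [33, 38).
Second set merges to [1, 26), [43, 59).
[2, 6) overlaps B on [2, 6).
[12, 30) overlaps B on [12, 26).
[33, 38) falls entirely outside B.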